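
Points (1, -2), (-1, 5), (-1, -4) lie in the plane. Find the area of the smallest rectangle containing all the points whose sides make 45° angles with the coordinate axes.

40.5

In coordinates u = x + y, v = x − y the rectangle is axis-aligned; the map (x,y)→(u,v) scales areas by 2.
u-values: -1, 4, -5; range = 4 − (-5) = 9.
v-values: 3, -6, 3; range = 3 − (-6) = 9.
Area = (9 × 9) / 2 = 40.5.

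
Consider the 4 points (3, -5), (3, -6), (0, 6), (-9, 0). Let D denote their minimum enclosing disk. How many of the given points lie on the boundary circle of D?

3

By Welzl's lemma the MEC is supported by two points (diametrically opposite) or three points (on a circumcircle).
The minimum enclosing circle is determined by three boundary points: (3, -6), (0, 6), (-9, 0).
Their circumcentre is (-27/14, -6/7) with r² = 9945/196.
The farthest remaining point (3, -5) is at distance² 8125/196 ≤ 9945/196.
The points at distance exactly r from the centre are (3, -6), (0, 6), (-9, 0) — 3 points.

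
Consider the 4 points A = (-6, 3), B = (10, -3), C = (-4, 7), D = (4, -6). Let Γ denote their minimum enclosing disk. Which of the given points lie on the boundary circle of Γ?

A, B, C

The minimum enclosing circle of a finite set is fixed by two of the points (as a diameter) or three (as a circumcircle).
The minimum enclosing circle is determined by three boundary points: A, B, C.
Their circumcentre is (47/19, 24/19) with r² = 27010/361.
The farthest remaining point D is at distance² 19885/361 ≤ 27010/361.
The points at distance exactly r from the centre are A, B, C — 3 points.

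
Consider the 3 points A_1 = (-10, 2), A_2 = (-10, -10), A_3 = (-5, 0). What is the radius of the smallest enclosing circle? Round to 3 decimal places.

Side lengths²: A_1A_2² = 144, A_1A_3² = 29, A_2A_3² = 125.
Since A_1A_2² = 144 < 125 + 29 = 154, the triangle is acute, so the smallest enclosing circle is the circumcircle.
Circumcentre = (-9.5, -4), r² = 36.25.
r = √(36.25) ≈ 6.021.

6.021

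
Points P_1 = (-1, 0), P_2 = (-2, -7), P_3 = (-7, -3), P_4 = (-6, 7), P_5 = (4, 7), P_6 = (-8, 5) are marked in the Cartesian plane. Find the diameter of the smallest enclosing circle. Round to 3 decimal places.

The minimum enclosing circle is determined by three boundary points: P_2, P_5, P_6.
Their circumcentre is (-15/13, 12/13) with r² = 10730/169.
The farthest remaining point P_4 is at distance² 10210/169 ≤ 10730/169.
Diameter = 2r = 2√(10730/169) ≈ 15.936.

15.936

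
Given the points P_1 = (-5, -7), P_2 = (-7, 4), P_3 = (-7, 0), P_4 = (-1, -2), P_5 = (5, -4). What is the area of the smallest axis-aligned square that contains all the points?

The bounding box has width 12 and height 11.
An axis-aligned square enclosing the set must have side ≥ max(width, height).
So the minimum side is max(12, 11) = 12.
Area = 12² = 144.

144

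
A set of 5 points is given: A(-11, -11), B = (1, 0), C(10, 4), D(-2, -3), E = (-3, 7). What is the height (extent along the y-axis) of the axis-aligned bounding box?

18

max y = 7, min y = -11, so height = 18.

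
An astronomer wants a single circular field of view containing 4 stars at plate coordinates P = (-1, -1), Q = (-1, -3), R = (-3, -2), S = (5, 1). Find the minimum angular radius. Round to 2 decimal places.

By Welzl's lemma the MEC is supported by two points (diametrically opposite) or three points (on a circumcircle).
The farthest pair is R–S with squared distance 73. The circle on this segment as diameter has centre (1, -0.5) and r² = 73/4 = 18.25.
Check P: distance² to centre = 4.25 ≤ 18.25, so it lies inside.
All remaining points lie in this disk, and no smaller disk contains both endpoints, so this is the minimum enclosing circle.
r = √(18.25) ≈ 4.27.

4.27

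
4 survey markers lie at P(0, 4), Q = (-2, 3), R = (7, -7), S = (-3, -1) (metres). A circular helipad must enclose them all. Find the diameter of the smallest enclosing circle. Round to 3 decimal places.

A smallest enclosing disk is always determined by at most three of the input points on its boundary.
The farthest pair is Q–R with squared distance 181. The circle on this segment as diameter has centre (2.5, -2) and r² = 181/4 = 45.25.
Check P: distance² to centre = 42.25 ≤ 45.25, so it lies inside.
All remaining points lie in this disk, and no smaller disk contains both endpoints, so this is the minimum enclosing circle.
Diameter = 2r = 2√(45.25) ≈ 13.454.

13.454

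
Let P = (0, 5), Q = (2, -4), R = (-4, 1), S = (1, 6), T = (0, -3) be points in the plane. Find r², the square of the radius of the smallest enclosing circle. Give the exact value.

6161/242

The minimum enclosing circle is determined by three boundary points: Q, R, S.
Their circumcentre is (23/22, 21/22) with r² = 6161/242.
The farthest remaining point P is at distance² 4225/242 ≤ 6161/242.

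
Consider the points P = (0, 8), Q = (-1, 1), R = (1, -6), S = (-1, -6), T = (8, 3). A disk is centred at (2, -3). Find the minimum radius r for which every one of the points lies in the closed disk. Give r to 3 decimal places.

11.180

The required radius is the distance from (2, -3) to the farthest point.
Squared distances: 125, 25, 10, 18, 72.
Maximum is 125, attained at P.
r = √125 ≈ 11.180.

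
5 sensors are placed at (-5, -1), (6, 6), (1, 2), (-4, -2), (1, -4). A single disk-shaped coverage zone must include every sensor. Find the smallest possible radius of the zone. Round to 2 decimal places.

The farthest pair is (-5, -1)–(6, 6) with squared distance 170. The circle on this segment as diameter has centre (0.5, 2.5) and r² = 170/4 = 42.5.
Check (1, 2): distance² to centre = 0.5 ≤ 42.5, so it lies inside.
All remaining points lie in this disk, and no smaller disk contains both endpoints, so this is the minimum enclosing circle.
r = √(42.5) ≈ 6.52.

6.52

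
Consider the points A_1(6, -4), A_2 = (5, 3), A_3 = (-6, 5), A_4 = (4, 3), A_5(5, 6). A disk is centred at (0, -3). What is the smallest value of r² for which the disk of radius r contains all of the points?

106

The required radius is the distance from (0, -3) to the farthest point.
Squared distances: 37, 61, 100, 52, 106.
Maximum is 106, attained at A_5.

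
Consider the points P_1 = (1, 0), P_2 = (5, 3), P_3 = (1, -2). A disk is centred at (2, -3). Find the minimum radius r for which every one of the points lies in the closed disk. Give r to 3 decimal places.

The required radius is the distance from (2, -3) to the farthest point.
Squared distances: 10, 45, 2.
Maximum is 45, attained at P_2.
r = √45 ≈ 6.708.

6.708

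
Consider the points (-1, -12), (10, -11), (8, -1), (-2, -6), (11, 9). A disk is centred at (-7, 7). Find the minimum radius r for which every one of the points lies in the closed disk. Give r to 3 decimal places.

24.759

The required radius is the distance from (-7, 7) to the farthest point.
Squared distances: 397, 613, 289, 194, 328.
Maximum is 613, attained at (10, -11).
r = √613 ≈ 24.759.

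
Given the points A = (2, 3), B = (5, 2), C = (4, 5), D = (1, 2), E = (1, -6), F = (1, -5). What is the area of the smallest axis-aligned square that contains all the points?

The bounding box has width 4 and height 11.
An axis-aligned square enclosing the set must have side ≥ max(width, height).
So the minimum side is max(4, 11) = 11.
Area = 11² = 121.

121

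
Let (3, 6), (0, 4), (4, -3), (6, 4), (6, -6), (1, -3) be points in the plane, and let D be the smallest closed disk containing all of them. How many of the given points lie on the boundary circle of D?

2

A smallest enclosing disk is always determined by at most three of the input points on its boundary.
The farthest pair is (3, 6)–(6, -6) with squared distance 153. The circle on this segment as diameter has centre (4.5, 0) and r² = 153/4 = 38.25.
Check (0, 4): distance² to centre = 36.25 ≤ 38.25, so it lies inside.
All remaining points lie in this disk, and no smaller disk contains both endpoints, so this is the minimum enclosing circle.
The points at distance exactly r from the centre are (3, 6), (6, -6) — 2 points.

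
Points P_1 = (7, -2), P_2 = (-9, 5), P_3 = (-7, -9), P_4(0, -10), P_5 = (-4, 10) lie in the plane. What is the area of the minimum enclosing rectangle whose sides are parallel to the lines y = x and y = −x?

In coordinates u = x + y, v = x − y the rectangle is axis-aligned; the map (x,y)→(u,v) scales areas by 2.
u-values: 5, -4, -16, -10, 6; range = 6 − (-16) = 22.
v-values: 9, -14, 2, 10, -14; range = 10 − (-14) = 24.
Area = (22 × 24) / 2 = 264.

264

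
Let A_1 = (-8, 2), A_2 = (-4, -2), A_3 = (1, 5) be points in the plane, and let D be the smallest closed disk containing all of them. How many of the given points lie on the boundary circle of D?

3

Side lengths²: A_1A_2² = 32, A_1A_3² = 90, A_2A_3² = 74.
Since A_1A_3² = 90 < 74 + 32 = 106, the triangle is acute, so the smallest enclosing circle is the circumcircle.
Circumcentre = (-3.25, 2.75), r² = 23.125.
The points at distance exactly r from the centre are A_1, A_2, A_3 — 3 points.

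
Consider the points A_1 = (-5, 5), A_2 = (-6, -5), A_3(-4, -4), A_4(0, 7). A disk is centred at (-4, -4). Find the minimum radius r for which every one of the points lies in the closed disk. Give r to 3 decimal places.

The required radius is the distance from (-4, -4) to the farthest point.
Squared distances: 82, 5, 0, 137.
Maximum is 137, attained at A_4.
r = √137 ≈ 11.705.

11.705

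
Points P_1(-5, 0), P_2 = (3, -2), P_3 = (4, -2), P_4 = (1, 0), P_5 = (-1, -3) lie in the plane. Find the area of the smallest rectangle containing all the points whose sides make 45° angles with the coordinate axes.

In coordinates u = x + y, v = x − y the rectangle is axis-aligned; the map (x,y)→(u,v) scales areas by 2.
u-values: -5, 1, 2, 1, -4; range = 2 − (-5) = 7.
v-values: -5, 5, 6, 1, 2; range = 6 − (-5) = 11.
Area = (7 × 11) / 2 = 38.5.

38.5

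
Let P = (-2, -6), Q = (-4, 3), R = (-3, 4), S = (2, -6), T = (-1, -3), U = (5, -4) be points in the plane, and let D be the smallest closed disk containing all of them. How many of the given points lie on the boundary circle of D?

3

By Welzl's lemma the MEC is supported by two points (diametrically opposite) or three points (on a circumcircle).
The minimum enclosing circle is determined by three boundary points: P, R, U.
Their circumcentre is (5/18, -13/18) with r² = 5353/162.
The farthest remaining point Q is at distance² 5209/162 ≤ 5353/162.
The points at distance exactly r from the centre are P, R, U — 3 points.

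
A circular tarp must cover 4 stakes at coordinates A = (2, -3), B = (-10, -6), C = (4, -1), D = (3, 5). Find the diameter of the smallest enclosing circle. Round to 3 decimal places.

By Welzl's lemma the MEC is supported by two points (diametrically opposite) or three points (on a circumcircle).
The farthest pair is B–D with squared distance 290. The circle on this segment as diameter has centre (-3.5, -0.5) and r² = 290/4 = 72.5.
Check A: distance² to centre = 36.5 ≤ 72.5, so it lies inside.
All remaining points lie in this disk, and no smaller disk contains both endpoints, so this is the minimum enclosing circle.
Diameter = 2r = 2√(72.5) ≈ 17.029.

17.029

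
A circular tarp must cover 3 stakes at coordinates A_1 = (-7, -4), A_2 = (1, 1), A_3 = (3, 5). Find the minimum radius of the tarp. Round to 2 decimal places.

6.73

Side lengths²: A_1A_2² = 89, A_1A_3² = 181, A_2A_3² = 20.
Since A_1A_3² = 181 ≥ 89 + 20 = 109, the angle opposite A_1A_3 is not acute, so the smallest enclosing circle has A_1A_3 as diameter.
Centre = midpoint of A_1A_3 = (-2, 0.5), r² = 181/4 = 45.25.
r = √(45.25) ≈ 6.73.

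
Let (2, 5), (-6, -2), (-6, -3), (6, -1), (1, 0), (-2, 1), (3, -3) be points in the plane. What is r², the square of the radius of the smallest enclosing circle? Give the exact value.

38.48

By Welzl's lemma the MEC is supported by two points (diametrically opposite) or three points (on a circumcircle).
The minimum enclosing circle is determined by three boundary points: (2, 5), (-6, -3), (6, -1).
Their circumcentre is (-0.2, -0.8) with r² = 38.48.
The farthest remaining point (-6, -2) is at distance² 35.08 ≤ 38.48.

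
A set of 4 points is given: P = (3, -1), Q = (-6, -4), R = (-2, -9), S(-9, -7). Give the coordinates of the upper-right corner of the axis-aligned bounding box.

(3, -1)

x-range [-9, 3], y-range [-9, -1].
The upper-right corner is (3, -1).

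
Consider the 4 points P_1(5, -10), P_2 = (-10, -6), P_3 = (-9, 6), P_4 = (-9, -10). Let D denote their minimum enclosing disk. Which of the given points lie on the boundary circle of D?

P_1, P_3, P_4

A smallest enclosing disk is always determined by at most three of the input points on its boundary.
The farthest pair is P_1–P_3 with squared distance 452. The circle on this segment as diameter has centre (-2, -2) and r² = 452/4 = 113.
Check P_2: distance² to centre = 80 ≤ 113, so it lies inside.
All remaining points lie in this disk, and no smaller disk contains both endpoints, so this is the minimum enclosing circle.
The points at distance exactly r from the centre are P_1, P_3, P_4 — 3 points.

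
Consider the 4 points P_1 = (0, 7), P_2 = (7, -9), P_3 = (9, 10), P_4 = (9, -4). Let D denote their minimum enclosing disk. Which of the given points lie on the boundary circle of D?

The minimum enclosing circle is determined by three boundary points: P_1, P_2, P_3.
Their circumcentre is (157/22, 13/22) with r² = 22265/242.
The farthest remaining point P_4 is at distance² 5941/242 ≤ 22265/242.
The points at distance exactly r from the centre are P_1, P_2, P_3 — 3 points.

P_1, P_2, P_3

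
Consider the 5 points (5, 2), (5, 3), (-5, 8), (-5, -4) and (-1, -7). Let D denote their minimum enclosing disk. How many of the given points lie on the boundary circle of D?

3

By Welzl's lemma the MEC is supported by two points (diametrically opposite) or three points (on a circumcircle).
The minimum enclosing circle is determined by three boundary points: (5, 3), (-5, 8), (-1, -7).
Their circumcentre is (-63/26, 17/26) with r² = 20485/338.
The farthest remaining point (5, 2) is at distance² 19237/338 ≤ 20485/338.
The points at distance exactly r from the centre are (5, 3), (-5, 8), (-1, -7) — 3 points.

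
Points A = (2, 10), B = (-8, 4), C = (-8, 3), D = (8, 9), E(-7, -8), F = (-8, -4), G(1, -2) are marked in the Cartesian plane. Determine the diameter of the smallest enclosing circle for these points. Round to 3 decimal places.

22.672

A smallest enclosing disk is always determined by at most three of the input points on its boundary.
The farthest pair is D–E with squared distance 514. The circle on this segment as diameter has centre (0.5, 0.5) and r² = 514/4 = 128.5.
Check A: distance² to centre = 92.5 ≤ 128.5, so it lies inside.
All remaining points lie in this disk, and no smaller disk contains both endpoints, so this is the minimum enclosing circle.
Diameter = 2r = 2√(128.5) ≈ 22.672.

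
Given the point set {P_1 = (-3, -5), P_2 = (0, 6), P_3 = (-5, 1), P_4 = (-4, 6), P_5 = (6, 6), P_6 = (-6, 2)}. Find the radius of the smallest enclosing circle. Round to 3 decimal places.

7.136

By Welzl's lemma the MEC is supported by two points (diametrically opposite) or three points (on a circumcircle).
The minimum enclosing circle is determined by three boundary points: P_1, P_4, P_5.
Their circumcentre is (1, 10/11) with r² = 6161/121.
The farthest remaining point P_6 is at distance² 6073/121 ≤ 6161/121.
r = √(6161/121) ≈ 7.136.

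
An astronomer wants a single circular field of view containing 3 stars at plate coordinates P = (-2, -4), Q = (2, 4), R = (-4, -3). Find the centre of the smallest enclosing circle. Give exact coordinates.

Side lengths²: PQ² = 80, PR² = 5, QR² = 85.
Since QR² = 85 ≥ 80 + 5 = 85, the angle opposite QR is not acute, so the smallest enclosing circle has QR as diameter.
Centre = midpoint of QR = (-1, 0.5), r² = 85/4 = 21.25.
Centre = (-1, 0.5).

(-1, 0.5)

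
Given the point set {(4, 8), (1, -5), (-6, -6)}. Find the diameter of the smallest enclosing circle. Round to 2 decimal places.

Call the three points A, B, C in the order given.
Side lengths²: AB² = 178, AC² = 296, BC² = 50.
Since AC² = 296 ≥ 178 + 50 = 228, the angle opposite AC is not acute, so the smallest enclosing circle has AC as diameter.
Centre = midpoint of AC = (-1, 1), r² = 296/4 = 74.
Diameter = 2r = 2√74 ≈ 17.20.

17.20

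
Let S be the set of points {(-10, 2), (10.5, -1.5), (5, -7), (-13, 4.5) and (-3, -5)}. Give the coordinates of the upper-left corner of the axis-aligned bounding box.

(-13, 4.5)

x-range [-13, 10.5], y-range [-7, 4.5].
The upper-left corner is (-13, 4.5).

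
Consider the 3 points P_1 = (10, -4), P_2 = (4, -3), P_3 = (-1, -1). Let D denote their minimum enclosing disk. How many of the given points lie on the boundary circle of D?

2

Side lengths²: P_1P_2² = 37, P_1P_3² = 130, P_2P_3² = 29.
Since P_1P_3² = 130 ≥ 37 + 29 = 66, the angle opposite P_1P_3 is not acute, so the smallest enclosing circle has P_1P_3 as diameter.
Centre = midpoint of P_1P_3 = (4.5, -2.5), r² = 130/4 = 32.5.
The points at distance exactly r from the centre are P_1, P_3 — 2 points.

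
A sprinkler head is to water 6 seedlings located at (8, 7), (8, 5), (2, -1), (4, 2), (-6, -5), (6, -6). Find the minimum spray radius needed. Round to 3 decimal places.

9.220

The farthest pair is (8, 7)–(-6, -5) with squared distance 340. The circle on this segment as diameter has centre (1, 1) and r² = 340/4 = 85.
Check (8, 5): distance² to centre = 65 ≤ 85, so it lies inside.
All remaining points lie in this disk, and no smaller disk contains both endpoints, so this is the minimum enclosing circle.
r = √85 ≈ 9.220.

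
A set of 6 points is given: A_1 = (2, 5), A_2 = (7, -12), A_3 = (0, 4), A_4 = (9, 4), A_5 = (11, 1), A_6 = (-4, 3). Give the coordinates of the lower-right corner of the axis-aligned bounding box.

x-range [-4, 11], y-range [-12, 5].
The lower-right corner is (11, -12).

(11, -12)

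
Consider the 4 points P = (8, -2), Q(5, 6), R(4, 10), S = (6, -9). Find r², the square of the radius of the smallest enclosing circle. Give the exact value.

The minimum enclosing circle of a finite set is fixed by two of the points (as a diameter) or three (as a circumcircle).
The farthest pair is R–S with squared distance 365. The circle on this segment as diameter has centre (5, 0.5) and r² = 365/4 = 91.25.
Check P: distance² to centre = 15.25 ≤ 91.25, so it lies inside.
All remaining points lie in this disk, and no smaller disk contains both endpoints, so this is the minimum enclosing circle.

91.25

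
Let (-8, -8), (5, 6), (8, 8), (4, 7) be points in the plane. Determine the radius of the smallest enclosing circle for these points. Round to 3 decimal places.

11.314

By Welzl's lemma the MEC is supported by two points (diametrically opposite) or three points (on a circumcircle).
The farthest pair is (-8, -8)–(8, 8) with squared distance 512. The circle on this segment as diameter has centre (0, 0) and r² = 512/4 = 128.
Check (5, 6): distance² to centre = 61 ≤ 128, so it lies inside.
All remaining points lie in this disk, and no smaller disk contains both endpoints, so this is the minimum enclosing circle.
r = √128 ≈ 11.314.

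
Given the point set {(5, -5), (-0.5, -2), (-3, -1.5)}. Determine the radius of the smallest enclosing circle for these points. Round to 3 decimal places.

4.366

Call the three points A, B, C in the order given.
Side lengths²: AB² = 39.25, AC² = 76.25, BC² = 6.5.
Since AC² = 76.25 ≥ 39.25 + 6.5 = 45.75, the angle opposite AC is not acute, so the smallest enclosing circle has AC as diameter.
Centre = midpoint of AC = (1, -3.25), r² = 76.25/4 = 19.0625.
r = √(19.0625) ≈ 4.366.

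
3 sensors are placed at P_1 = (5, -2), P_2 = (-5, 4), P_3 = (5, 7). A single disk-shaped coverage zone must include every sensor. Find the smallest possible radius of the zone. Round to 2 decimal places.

Side lengths²: P_1P_2² = 136, P_1P_3² = 81, P_2P_3² = 109.
Since P_1P_2² = 136 < 109 + 81 = 190, the triangle is acute, so the smallest enclosing circle is the circumcircle.
Circumcentre = (0.9, 2.5), r² = 37.06.
r = √(37.06) ≈ 6.09.

6.09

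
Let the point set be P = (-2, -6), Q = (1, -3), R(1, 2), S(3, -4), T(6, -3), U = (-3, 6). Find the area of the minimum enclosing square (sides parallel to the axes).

144

The bounding box has width 9 and height 12.
An axis-aligned square enclosing the set must have side ≥ max(width, height).
So the minimum side is max(9, 12) = 12.
Area = 12² = 144.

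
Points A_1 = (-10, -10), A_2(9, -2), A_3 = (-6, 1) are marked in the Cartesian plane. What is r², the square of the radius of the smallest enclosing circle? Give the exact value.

Side lengths²: A_1A_2² = 425, A_1A_3² = 137, A_2A_3² = 234.
Since A_1A_2² = 425 ≥ 234 + 137 = 371, the angle opposite A_1A_2 is not acute, so the smallest enclosing circle has A_1A_2 as diameter.
Centre = midpoint of A_1A_2 = (-0.5, -6), r² = 425/4 = 106.25.

106.25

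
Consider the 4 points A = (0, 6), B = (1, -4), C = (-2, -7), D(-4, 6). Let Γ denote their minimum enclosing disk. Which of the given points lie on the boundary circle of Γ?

The minimum enclosing circle is determined by three boundary points: A, C, D.
Their circumcentre is (-2, -9/26) with r² = 29929/676.
The farthest remaining point B is at distance² 15109/676 ≤ 29929/676.
The points at distance exactly r from the centre are A, C, D — 3 points.

A, C, D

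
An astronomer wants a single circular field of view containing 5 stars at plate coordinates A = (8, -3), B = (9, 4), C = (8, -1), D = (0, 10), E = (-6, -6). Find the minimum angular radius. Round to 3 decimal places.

9.256

The minimum enclosing circle of a finite set is fixed by two of the points (as a diameter) or three (as a circumcircle).
The minimum enclosing circle is determined by three boundary points: B, D, E.
Their circumcentre is (1/3, 0.75) with r² = 12337/144.
The farthest remaining point A is at distance² 10489/144 ≤ 12337/144.
r = √(12337/144) ≈ 9.256.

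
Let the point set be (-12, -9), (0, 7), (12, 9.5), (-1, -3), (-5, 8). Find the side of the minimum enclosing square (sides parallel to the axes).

The bounding box has width 24 and height 18.5.
An axis-aligned square enclosing the set must have side ≥ max(width, height).
So the minimum side is max(24, 18.5) = 24.

24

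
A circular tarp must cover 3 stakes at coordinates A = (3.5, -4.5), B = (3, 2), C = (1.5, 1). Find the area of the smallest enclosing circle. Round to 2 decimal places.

Side lengths²: AB² = 42.5, AC² = 34.25, BC² = 3.25.
Since AB² = 42.5 ≥ 34.25 + 3.25 = 37.5, the angle opposite AB is not acute, so the smallest enclosing circle has AB as diameter.
Centre = midpoint of AB = (3.25, -1.25), r² = 42.5/4 = 10.625.
Area = π·r² = π·10.625 ≈ 33.38.

33.38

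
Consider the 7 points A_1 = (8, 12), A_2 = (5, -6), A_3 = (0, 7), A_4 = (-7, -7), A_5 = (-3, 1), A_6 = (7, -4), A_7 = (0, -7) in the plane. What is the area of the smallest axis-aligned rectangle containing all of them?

285

x ranges over [-7, 8], width 15.
y ranges over [-7, 12], height 19.
Area = 15 × 19 = 285.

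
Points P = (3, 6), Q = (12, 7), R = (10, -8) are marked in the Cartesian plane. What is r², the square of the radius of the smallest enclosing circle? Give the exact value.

Side lengths²: PQ² = 82, PR² = 245, QR² = 229.
Since PR² = 245 < 229 + 82 = 311, the triangle is acute, so the smallest enclosing circle is the circumcircle.
Circumcentre = (313/38, -5/38), r² = 46945/722.

46945/722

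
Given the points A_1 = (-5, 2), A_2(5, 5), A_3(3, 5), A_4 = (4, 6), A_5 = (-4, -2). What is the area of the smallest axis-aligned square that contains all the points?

100

The bounding box has width 10 and height 8.
An axis-aligned square enclosing the set must have side ≥ max(width, height).
So the minimum side is max(10, 8) = 10.
Area = 10² = 100.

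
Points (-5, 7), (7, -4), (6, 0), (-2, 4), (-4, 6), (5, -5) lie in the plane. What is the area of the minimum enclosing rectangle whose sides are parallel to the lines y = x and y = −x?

69

In coordinates u = x + y, v = x − y the rectangle is axis-aligned; the map (x,y)→(u,v) scales areas by 2.
u-values: 2, 3, 6, 2, 2, 0; range = 6 − 0 = 6.
v-values: -12, 11, 6, -6, -10, 10; range = 11 − (-12) = 23.
Area = (6 × 23) / 2 = 69.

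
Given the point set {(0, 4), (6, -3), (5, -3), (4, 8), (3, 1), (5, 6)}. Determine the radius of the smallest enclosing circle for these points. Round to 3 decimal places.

The minimum enclosing circle of a finite set is fixed by two of the points (as a diameter) or three (as a circumcircle).
The farthest pair is (6, -3)–(4, 8) with squared distance 125. The circle on this segment as diameter has centre (5, 2.5) and r² = 125/4 = 31.25.
Check (0, 4): distance² to centre = 27.25 ≤ 31.25, so it lies inside.
All remaining points lie in this disk, and no smaller disk contains both endpoints, so this is the minimum enclosing circle.
r = √(31.25) ≈ 5.590.

5.590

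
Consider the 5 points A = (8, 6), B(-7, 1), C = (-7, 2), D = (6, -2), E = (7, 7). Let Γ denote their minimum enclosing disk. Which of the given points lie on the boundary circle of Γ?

The farthest pair is A–B with squared distance 250. The circle on this segment as diameter has centre (0.5, 3.5) and r² = 250/4 = 62.5.
Check C: distance² to centre = 58.5 ≤ 62.5, so it lies inside.
All remaining points lie in this disk, and no smaller disk contains both endpoints, so this is the minimum enclosing circle.
The points at distance exactly r from the centre are A, B — 2 points.

A, B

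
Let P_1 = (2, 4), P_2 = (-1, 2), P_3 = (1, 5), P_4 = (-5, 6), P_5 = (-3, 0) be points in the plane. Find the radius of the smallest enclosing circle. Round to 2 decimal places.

By Welzl's lemma the MEC is supported by two points (diametrically opposite) or three points (on a circumcircle).
The minimum enclosing circle is determined by three boundary points: P_1, P_4, P_5.
Their circumcentre is (-71/38, 141/38) with r² = 10865/722.
The farthest remaining point P_3 is at distance² 7141/722 ≤ 10865/722.
r = √(10865/722) ≈ 3.88.

3.88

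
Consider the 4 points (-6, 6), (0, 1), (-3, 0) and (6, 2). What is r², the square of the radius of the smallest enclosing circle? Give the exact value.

40

The minimum enclosing circle of a finite set is fixed by two of the points (as a diameter) or three (as a circumcircle).
The farthest pair is (-6, 6)–(6, 2) with squared distance 160. The circle on this segment as diameter has centre (0, 4) and r² = 160/4 = 40.
Check (0, 1): distance² to centre = 9 ≤ 40, so it lies inside.
All remaining points lie in this disk, and no smaller disk contains both endpoints, so this is the minimum enclosing circle.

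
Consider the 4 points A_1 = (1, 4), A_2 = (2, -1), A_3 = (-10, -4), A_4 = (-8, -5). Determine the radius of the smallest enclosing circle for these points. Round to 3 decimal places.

6.801

A smallest enclosing disk is always determined by at most three of the input points on its boundary.
The farthest pair is A_1–A_3 with squared distance 185. The circle on this segment as diameter has centre (-4.5, 0) and r² = 185/4 = 46.25.
Check A_2: distance² to centre = 43.25 ≤ 46.25, so it lies inside.
All remaining points lie in this disk, and no smaller disk contains both endpoints, so this is the minimum enclosing circle.
r = √(46.25) ≈ 6.801.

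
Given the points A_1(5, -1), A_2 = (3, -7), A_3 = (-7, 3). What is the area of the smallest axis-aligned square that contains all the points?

The bounding box has width 12 and height 10.
An axis-aligned square enclosing the set must have side ≥ max(width, height).
So the minimum side is max(12, 10) = 12.
Area = 12² = 144.

144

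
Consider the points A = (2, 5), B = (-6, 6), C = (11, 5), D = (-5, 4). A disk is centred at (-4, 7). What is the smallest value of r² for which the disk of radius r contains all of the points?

229

The required radius is the distance from (-4, 7) to the farthest point.
Squared distances: 40, 5, 229, 10.
Maximum is 229, attained at C.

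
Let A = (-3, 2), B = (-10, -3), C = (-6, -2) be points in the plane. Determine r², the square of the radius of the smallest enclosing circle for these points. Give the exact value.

18.5

Side lengths²: AB² = 74, AC² = 25, BC² = 17.
Since AB² = 74 ≥ 25 + 17 = 42, the angle opposite AB is not acute, so the smallest enclosing circle has AB as diameter.
Centre = midpoint of AB = (-6.5, -0.5), r² = 74/4 = 18.5.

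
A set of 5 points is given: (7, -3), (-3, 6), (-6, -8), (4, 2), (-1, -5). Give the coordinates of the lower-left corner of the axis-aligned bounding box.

x-range [-6, 7], y-range [-8, 6].
The lower-left corner is (-6, -8).

(-6, -8)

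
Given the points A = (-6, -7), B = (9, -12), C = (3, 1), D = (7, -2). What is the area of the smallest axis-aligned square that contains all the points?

The bounding box has width 15 and height 13.
An axis-aligned square enclosing the set must have side ≥ max(width, height).
So the minimum side is max(15, 13) = 15.
Area = 15² = 225.

225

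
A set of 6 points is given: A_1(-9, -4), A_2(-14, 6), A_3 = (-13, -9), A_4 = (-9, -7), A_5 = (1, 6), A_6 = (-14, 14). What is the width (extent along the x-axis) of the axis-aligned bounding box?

max x = 1, min x = -14, so width = 15.

15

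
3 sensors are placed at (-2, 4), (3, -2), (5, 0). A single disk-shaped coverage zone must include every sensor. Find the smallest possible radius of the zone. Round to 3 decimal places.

Call the three points A, B, C in the order given.
Side lengths²: AB² = 61, AC² = 65, BC² = 8.
Since AC² = 65 < 61 + 8 = 69, the triangle is acute, so the smallest enclosing circle is the circumcircle.
Circumcentre = (29/22, 37/22), r² = 3965/242.
r = √(3965/242) ≈ 4.048.

4.048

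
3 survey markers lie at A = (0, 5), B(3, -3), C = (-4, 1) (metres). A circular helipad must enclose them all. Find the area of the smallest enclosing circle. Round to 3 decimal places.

61.599

Side lengths²: AB² = 73, AC² = 32, BC² = 65.
Since AB² = 73 < 65 + 32 = 97, the triangle is acute, so the smallest enclosing circle is the circumcircle.
Circumcentre = (9/22, 13/22), r² = 4745/242.
Area = π·r² = π·4745/242 ≈ 61.599.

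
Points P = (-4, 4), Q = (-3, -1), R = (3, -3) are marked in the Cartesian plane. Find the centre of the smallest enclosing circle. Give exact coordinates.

(-0.5, 0.5)

Side lengths²: PQ² = 26, PR² = 98, QR² = 40.
Since PR² = 98 ≥ 40 + 26 = 66, the angle opposite PR is not acute, so the smallest enclosing circle has PR as diameter.
Centre = midpoint of PR = (-0.5, 0.5), r² = 98/4 = 24.5.
Centre = (-0.5, 0.5).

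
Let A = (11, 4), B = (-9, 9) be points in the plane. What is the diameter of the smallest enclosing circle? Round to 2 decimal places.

The smallest circle enclosing two points has them as diameter endpoints.
Centre = midpoint = (1, 6.5); r² = |AB|²/4 = 425/4 = 106.25.
Diameter = 2r = 2√(106.25) ≈ 20.62.

20.62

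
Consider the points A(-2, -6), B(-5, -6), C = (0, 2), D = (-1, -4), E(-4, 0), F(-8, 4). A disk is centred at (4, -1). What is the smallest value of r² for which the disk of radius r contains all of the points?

The required radius is the distance from (4, -1) to the farthest point.
Squared distances: 61, 106, 25, 34, 65, 169.
Maximum is 169, attained at F.

169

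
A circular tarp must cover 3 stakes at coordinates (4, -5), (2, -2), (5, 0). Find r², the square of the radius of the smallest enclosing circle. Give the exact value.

6.5

Call the three points A, B, C in the order given.
Side lengths²: AB² = 13, AC² = 26, BC² = 13.
Since AC² = 26 ≥ 13 + 13 = 26, the angle opposite AC is not acute, so the smallest enclosing circle has AC as diameter.
Centre = midpoint of AC = (4.5, -2.5), r² = 26/4 = 6.5.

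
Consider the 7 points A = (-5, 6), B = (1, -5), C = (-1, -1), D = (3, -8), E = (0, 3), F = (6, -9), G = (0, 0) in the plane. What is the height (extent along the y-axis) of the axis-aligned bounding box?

max y = 6, min y = -9, so height = 15.

15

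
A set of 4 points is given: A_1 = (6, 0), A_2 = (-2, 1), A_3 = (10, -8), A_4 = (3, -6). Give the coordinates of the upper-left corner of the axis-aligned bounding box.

x-range [-2, 10], y-range [-8, 1].
The upper-left corner is (-2, 1).

(-2, 1)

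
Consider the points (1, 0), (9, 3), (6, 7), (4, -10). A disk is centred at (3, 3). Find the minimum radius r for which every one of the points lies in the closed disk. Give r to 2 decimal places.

13.04

The required radius is the distance from (3, 3) to the farthest point.
Squared distances: 13, 36, 25, 170.
Maximum is 170, attained at (4, -10).
r = √170 ≈ 13.04.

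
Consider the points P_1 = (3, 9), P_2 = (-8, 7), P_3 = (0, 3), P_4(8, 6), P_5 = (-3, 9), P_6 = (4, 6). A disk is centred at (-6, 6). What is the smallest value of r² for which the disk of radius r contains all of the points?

196

The required radius is the distance from (-6, 6) to the farthest point.
Squared distances: 90, 5, 45, 196, 18, 100.
Maximum is 196, attained at P_4.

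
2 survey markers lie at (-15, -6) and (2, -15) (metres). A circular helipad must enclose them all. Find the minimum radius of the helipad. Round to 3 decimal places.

The smallest circle enclosing two points has them as diameter endpoints.
Centre = midpoint = (-6.5, -10.5); r² = |(-15, -6)−(2, -15)|²/4 = 370/4 = 92.5.
r = √(92.5) ≈ 9.618.

9.618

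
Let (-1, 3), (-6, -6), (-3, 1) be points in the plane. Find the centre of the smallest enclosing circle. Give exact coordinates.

(-3.5, -1.5)

Call the three points A, B, C in the order given.
Side lengths²: AB² = 106, AC² = 8, BC² = 58.
Since AB² = 106 ≥ 58 + 8 = 66, the angle opposite AB is not acute, so the smallest enclosing circle has AB as diameter.
Centre = midpoint of AB = (-3.5, -1.5), r² = 106/4 = 26.5.
Centre = (-3.5, -1.5).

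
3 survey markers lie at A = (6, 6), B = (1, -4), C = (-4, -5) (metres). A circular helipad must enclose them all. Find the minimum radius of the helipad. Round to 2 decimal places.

Side lengths²: AB² = 125, AC² = 221, BC² = 26.
Since AC² = 221 ≥ 125 + 26 = 151, the angle opposite AC is not acute, so the smallest enclosing circle has AC as diameter.
Centre = midpoint of AC = (1, 0.5), r² = 221/4 = 55.25.
r = √(55.25) ≈ 7.43.

7.43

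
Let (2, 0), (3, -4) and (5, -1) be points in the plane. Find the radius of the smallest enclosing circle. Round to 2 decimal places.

2.14

Call the three points A, B, C in the order given.
Side lengths²: AB² = 17, AC² = 10, BC² = 13.
Since AB² = 17 < 13 + 10 = 23, the triangle is acute, so the smallest enclosing circle is the circumcircle.
Circumcentre = (67/22, -41/22), r² = 1105/242.
r = √(1105/242) ≈ 2.14.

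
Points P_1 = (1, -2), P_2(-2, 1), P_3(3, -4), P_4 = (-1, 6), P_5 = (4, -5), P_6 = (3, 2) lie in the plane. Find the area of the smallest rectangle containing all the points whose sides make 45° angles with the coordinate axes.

In coordinates u = x + y, v = x − y the rectangle is axis-aligned; the map (x,y)→(u,v) scales areas by 2.
u-values: -1, -1, -1, 5, -1, 5; range = 5 − (-1) = 6.
v-values: 3, -3, 7, -7, 9, 1; range = 9 − (-7) = 16.
Area = (6 × 16) / 2 = 48.

48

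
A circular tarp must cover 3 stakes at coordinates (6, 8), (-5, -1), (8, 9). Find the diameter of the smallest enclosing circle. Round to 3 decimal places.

Call the three points A, B, C in the order given.
Side lengths²: AB² = 202, AC² = 5, BC² = 269.
Since BC² = 269 ≥ 202 + 5 = 207, the angle opposite BC is not acute, so the smallest enclosing circle has BC as diameter.
Centre = midpoint of BC = (1.5, 4), r² = 269/4 = 67.25.
Diameter = 2r = 2√(67.25) ≈ 16.401.

16.401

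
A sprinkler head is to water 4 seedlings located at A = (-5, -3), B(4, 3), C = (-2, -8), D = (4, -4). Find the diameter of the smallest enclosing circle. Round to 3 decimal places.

The minimum enclosing circle of a finite set is fixed by two of the points (as a diameter) or three (as a circumcircle).
The farthest pair is B–C with squared distance 157. The circle on this segment as diameter has centre (1, -2.5) and r² = 157/4 = 39.25.
Check A: distance² to centre = 36.25 ≤ 39.25, so it lies inside.
All remaining points lie in this disk, and no smaller disk contains both endpoints, so this is the minimum enclosing circle.
Diameter = 2r = 2√(39.25) ≈ 12.530.

12.530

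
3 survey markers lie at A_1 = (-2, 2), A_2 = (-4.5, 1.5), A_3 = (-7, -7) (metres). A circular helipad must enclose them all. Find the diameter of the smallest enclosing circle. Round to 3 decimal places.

Side lengths²: A_1A_2² = 6.5, A_1A_3² = 106, A_2A_3² = 78.5.
Since A_1A_3² = 106 ≥ 78.5 + 6.5 = 85, the angle opposite A_1A_3 is not acute, so the smallest enclosing circle has A_1A_3 as diameter.
Centre = midpoint of A_1A_3 = (-4.5, -2.5), r² = 106/4 = 26.5.
Diameter = 2r = 2√(26.5) ≈ 10.296.

10.296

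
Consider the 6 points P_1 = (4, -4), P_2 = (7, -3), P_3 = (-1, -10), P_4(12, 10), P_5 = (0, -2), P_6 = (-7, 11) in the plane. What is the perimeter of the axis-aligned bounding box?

Width = max x − min x = 12 − (-7) = 19.
Height = max y − min y = 11 − (-10) = 21.
Perimeter = 2(19 + 21) = 80.

80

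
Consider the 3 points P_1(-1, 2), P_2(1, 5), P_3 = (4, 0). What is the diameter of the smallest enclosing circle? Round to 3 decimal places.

5.959

Side lengths²: P_1P_2² = 13, P_1P_3² = 29, P_2P_3² = 34.
Since P_2P_3² = 34 < 29 + 13 = 42, the triangle is acute, so the smallest enclosing circle is the circumcircle.
Circumcentre = (75/38, 83/38), r² = 6409/722.
Diameter = 2r = 2√(6409/722) ≈ 5.959.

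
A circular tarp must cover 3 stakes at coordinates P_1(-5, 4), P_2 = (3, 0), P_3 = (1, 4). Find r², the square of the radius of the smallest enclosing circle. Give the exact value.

20

Side lengths²: P_1P_2² = 80, P_1P_3² = 36, P_2P_3² = 20.
Since P_1P_2² = 80 ≥ 36 + 20 = 56, the angle opposite P_1P_2 is not acute, so the smallest enclosing circle has P_1P_2 as diameter.
Centre = midpoint of P_1P_2 = (-1, 2), r² = 80/4 = 20.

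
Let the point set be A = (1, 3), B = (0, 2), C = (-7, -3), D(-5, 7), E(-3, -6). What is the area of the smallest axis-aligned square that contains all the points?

The bounding box has width 8 and height 13.
An axis-aligned square enclosing the set must have side ≥ max(width, height).
So the minimum side is max(8, 13) = 13.
Area = 13² = 169.

169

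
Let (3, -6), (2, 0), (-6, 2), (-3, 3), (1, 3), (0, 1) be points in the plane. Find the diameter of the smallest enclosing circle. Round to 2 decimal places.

A smallest enclosing disk is always determined by at most three of the input points on its boundary.
The farthest pair is (3, -6)–(-6, 2) with squared distance 145. The circle on this segment as diameter has centre (-1.5, -2) and r² = 145/4 = 36.25.
Check (2, 0): distance² to centre = 16.25 ≤ 36.25, so it lies inside.
All remaining points lie in this disk, and no smaller disk contains both endpoints, so this is the minimum enclosing circle.
Diameter = 2r = 2√(36.25) ≈ 12.04.

12.04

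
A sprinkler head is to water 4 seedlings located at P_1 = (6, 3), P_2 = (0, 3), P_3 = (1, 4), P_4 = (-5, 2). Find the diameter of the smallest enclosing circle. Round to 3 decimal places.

By Welzl's lemma the MEC is supported by two points (diametrically opposite) or three points (on a circumcircle).
The farthest pair is P_1–P_4 with squared distance 122. The circle on this segment as diameter has centre (0.5, 2.5) and r² = 122/4 = 30.5.
Check P_2: distance² to centre = 0.5 ≤ 30.5, so it lies inside.
All remaining points lie in this disk, and no smaller disk contains both endpoints, so this is the minimum enclosing circle.
Diameter = 2r = 2√(30.5) ≈ 11.045.

11.045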